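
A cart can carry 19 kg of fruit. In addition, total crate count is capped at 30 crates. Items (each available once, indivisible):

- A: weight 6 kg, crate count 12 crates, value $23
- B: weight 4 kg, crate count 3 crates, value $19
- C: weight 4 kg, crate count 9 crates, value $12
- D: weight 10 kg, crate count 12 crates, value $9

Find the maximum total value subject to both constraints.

$54

Feasible sets respecting both limits:
- A+B+C: weight 14, crate count 24, value 54
- A+B: weight 10, crate count 15, value 42
- B+C+D: weight 18, crate count 24, value 40
- A+C: weight 10, crate count 21, value 35
Best: $54.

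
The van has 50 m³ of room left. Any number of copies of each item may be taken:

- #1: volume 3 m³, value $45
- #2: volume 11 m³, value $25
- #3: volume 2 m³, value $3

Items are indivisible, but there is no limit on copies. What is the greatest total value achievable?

$723

Best value-per-unit is #1 at 45/3; filling with it alone gives 16×45 = 720.
Optimal mix: 16×#1 + 1×#3 → volume 50, value 723.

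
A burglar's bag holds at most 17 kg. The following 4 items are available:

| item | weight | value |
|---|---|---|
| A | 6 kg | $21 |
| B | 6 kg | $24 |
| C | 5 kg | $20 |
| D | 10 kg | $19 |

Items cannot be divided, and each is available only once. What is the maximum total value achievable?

$65

This is a 0/1 knapsack; check combinations near the capacity.
- A+B+C: weight 6+6+5=17, value 21+24+20=65
- A+B: weight 6+6=12, value 21+24=45
- B+C: weight 6+5=11, value 24+20=44
- B+D: weight 6+10=16, value 24+19=43
- A+C: weight 6+5=11, value 21+20=41
Best: $65.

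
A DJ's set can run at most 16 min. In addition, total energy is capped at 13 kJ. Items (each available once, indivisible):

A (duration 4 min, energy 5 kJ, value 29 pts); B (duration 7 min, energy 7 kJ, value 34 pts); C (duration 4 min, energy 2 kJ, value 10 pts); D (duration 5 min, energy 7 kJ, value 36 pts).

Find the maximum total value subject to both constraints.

Feasible sets respecting both limits:
- A+D: duration 9, energy 12, value 65
- A+B: duration 11, energy 12, value 63
- C+D: duration 9, energy 9, value 46
- B+C: duration 11, energy 9, value 44
Best: 65 pts.

65 pts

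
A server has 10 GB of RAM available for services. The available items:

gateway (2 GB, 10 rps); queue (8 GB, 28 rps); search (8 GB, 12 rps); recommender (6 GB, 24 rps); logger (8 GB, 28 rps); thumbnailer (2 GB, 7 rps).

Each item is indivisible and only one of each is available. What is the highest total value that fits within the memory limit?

Check high-value combinations within 10 GB:
- gateway+recommender+thumbnailer: memory 2+6+2=10, value 10+24+7=41
- gateway+queue: memory 2+8=10, value 10+28=38
- gateway+logger: memory 2+8=10, value 10+28=38
- queue+thumbnailer: memory 8+2=10, value 28+7=35
Best: 41 rps.

41 rps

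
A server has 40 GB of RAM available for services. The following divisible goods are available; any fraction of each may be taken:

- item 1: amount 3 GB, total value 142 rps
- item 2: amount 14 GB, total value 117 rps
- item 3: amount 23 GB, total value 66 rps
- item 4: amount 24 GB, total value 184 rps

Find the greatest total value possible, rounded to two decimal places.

435.33

Take in order of value per unit:
- item 1 (142/3 per unit): all 3 → value 142, running total 142.00
- item 2 (117/14 per unit): all 14 → value 117, running total 259.00
- item 4 (184/24 per unit): 23 of 24 → value 23×184/24 = 176.3333, running total 435.33
Total 435.33.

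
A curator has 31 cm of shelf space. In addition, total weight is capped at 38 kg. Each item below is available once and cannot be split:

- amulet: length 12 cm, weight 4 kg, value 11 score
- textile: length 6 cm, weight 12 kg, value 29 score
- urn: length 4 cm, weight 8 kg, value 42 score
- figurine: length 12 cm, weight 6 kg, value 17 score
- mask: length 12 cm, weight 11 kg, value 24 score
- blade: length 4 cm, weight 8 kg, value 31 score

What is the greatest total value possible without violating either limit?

Feasible sets respecting both limits:
- textile+urn+figurine+blade: length 26, weight 34, value 119
- amulet+textile+urn+blade: length 26, weight 32, value 113
- textile+urn+blade: length 14, weight 28, value 102
- urn+mask+blade: length 20, weight 27, value 97
Best: 119 score.

119 score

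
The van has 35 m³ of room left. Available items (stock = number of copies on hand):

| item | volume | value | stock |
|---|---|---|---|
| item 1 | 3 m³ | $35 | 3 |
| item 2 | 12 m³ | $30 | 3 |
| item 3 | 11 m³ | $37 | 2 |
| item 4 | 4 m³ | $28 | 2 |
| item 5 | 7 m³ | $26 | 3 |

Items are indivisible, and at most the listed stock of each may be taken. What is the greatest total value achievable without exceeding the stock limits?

Best selections within volume 35 and stock limits:
- 3×item 1 + 1×item 3 + 2×item 4 + 1×item 5: volume 35, value 224
- 3×item 1 + 2×item 4 + 2×item 5: volume 31, value 213
Best: $224.

$224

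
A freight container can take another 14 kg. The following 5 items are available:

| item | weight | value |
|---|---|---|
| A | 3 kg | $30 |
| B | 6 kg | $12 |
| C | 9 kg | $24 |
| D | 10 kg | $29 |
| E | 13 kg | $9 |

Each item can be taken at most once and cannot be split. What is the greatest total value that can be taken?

This is a 0/1 knapsack; check combinations near the capacity.
- A+D: weight 3+10=13, value 30+29=59
- A+C: weight 3+9=12, value 30+24=54
- A+B: weight 3+6=9, value 30+12=42
- A: weight 3, value 30
- D: weight 10, value 29
Best: $59.

$59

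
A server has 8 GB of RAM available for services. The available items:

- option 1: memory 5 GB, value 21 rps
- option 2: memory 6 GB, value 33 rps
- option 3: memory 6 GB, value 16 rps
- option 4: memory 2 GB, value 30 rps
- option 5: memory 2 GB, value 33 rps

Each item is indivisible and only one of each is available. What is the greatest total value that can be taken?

66 rps

Check high-value combinations within 8 GB:
- option 2+option 5: memory 6+2=8, value 33+33=66
- option 4+option 5: memory 2+2=4, value 30+33=63
- option 2+option 4: memory 6+2=8, value 33+30=63
- option 1+option 5: memory 5+2=7, value 21+33=54
- option 1+option 4: memory 5+2=7, value 21+30=51
Best: 66 rps.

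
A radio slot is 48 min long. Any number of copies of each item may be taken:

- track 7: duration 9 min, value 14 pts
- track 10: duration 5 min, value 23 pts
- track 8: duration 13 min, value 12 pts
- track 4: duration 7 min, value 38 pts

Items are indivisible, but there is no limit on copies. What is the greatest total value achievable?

Best value-per-unit is track 4 at 38/7; filling with it alone gives 6×38 = 228.
Optimal mix: 1×track 10 + 6×track 4 → duration 47, value 251.

251 pts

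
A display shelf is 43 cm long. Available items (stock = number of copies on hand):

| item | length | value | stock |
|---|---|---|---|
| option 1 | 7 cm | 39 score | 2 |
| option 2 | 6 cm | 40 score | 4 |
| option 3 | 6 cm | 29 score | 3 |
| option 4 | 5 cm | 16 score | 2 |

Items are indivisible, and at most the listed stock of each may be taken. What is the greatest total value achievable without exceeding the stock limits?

257 score

Best selections within length 43 and stock limits:
- 1×option 1 + 4×option 2 + 2×option 3: length 43, value 257
- 2×option 1 + 4×option 2 + 1×option 4: length 43, value 254
- 4×option 2 + 3×option 3: length 42, value 247
- 1×option 1 + 3×option 2 + 3×option 3: length 43, value 246
Best: 257 score.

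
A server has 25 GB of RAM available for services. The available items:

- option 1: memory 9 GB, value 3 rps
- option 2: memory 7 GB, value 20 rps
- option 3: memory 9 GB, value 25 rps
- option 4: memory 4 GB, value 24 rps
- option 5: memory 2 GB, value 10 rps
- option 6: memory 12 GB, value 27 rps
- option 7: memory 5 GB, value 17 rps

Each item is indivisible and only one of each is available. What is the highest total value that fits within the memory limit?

Check high-value combinations within 25 GB:
- option 2+option 3+option 4+option 7: memory 7+9+4+5=25, value 20+25+24+17=86
- option 2+option 4+option 5+option 6: memory 7+4+2+12=25, value 20+24+10+27=81
- option 2+option 3+option 4+option 5: memory 7+9+4+2=22, value 20+25+24+10=79
Best: 86 rps.

86 rps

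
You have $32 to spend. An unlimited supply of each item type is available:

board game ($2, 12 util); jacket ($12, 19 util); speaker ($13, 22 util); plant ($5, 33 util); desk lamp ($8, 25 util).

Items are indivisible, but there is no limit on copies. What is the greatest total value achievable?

Best value-per-unit is plant at 33/5; filling with it alone gives 6×33 = 198.
Optimal mix: 1×board game + 6×plant → cost 32, value 210.

210 util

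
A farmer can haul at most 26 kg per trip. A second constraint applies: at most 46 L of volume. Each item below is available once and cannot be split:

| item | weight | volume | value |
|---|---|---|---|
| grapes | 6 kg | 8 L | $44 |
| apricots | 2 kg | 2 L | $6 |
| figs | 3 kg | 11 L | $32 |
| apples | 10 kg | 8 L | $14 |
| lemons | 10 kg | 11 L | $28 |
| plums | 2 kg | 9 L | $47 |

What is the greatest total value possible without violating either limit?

$157

Feasible sets respecting both limits:
- grapes+apricots+figs+lemons+plums: weight 23, volume 41, value 157
- grapes+figs+lemons+plums: weight 21, volume 39, value 151
- grapes+apricots+figs+apples+plums: weight 23, volume 38, value 143
Best: $157.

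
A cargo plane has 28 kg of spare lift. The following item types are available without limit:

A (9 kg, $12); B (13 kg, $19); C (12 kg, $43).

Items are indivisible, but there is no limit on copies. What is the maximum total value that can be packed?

$86

Best value-per-unit is C at 43/12, and filling with it alone uses weight 2×12=24. No mix of the others beats 2×43 = 86.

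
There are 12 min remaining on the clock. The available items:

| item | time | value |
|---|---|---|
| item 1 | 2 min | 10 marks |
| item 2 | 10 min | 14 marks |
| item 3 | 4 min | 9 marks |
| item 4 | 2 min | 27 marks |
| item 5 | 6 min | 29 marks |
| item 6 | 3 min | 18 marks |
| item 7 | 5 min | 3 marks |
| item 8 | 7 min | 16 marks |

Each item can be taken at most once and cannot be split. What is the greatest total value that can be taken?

74 marks

This is a 0/1 knapsack; check combinations near the capacity.
- item 4+item 5+item 6: time 2+6+3=11, value 27+29+18=74
- item 1+item 4+item 5: time 2+2+6=10, value 10+27+29=66
- item 3+item 4+item 5: time 4+2+6=12, value 9+27+29=65
- item 1+item 3+item 4+item 6: time 2+4+2+3=11, value 10+9+27+18=64
Best: 74 marks.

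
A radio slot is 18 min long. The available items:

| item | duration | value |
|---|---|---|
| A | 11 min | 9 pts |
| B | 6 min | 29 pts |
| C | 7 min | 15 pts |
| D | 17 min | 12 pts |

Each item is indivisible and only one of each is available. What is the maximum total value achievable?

44 pts

Check high-value combinations within 18 min:
- B+C: duration 6+7=13, value 29+15=44
- A+B: duration 11+6=17, value 9+29=38
- B: duration 6, value 29
- A+C: duration 11+7=18, value 9+15=24
Best: 44 pts.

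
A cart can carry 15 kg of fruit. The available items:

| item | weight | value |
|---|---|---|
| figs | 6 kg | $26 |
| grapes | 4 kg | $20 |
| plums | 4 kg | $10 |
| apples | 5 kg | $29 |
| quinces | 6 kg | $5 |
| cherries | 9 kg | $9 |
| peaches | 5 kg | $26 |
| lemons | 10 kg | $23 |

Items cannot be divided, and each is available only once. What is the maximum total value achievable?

$75

Check high-value combinations within 15 kg:
- grapes+apples+peaches: weight 4+5+5=14, value 20+29+26=75
- figs+grapes+apples: weight 6+4+5=15, value 26+20+29=75
- figs+grapes+peaches: weight 6+4+5=15, value 26+20+26=72
Best: $75.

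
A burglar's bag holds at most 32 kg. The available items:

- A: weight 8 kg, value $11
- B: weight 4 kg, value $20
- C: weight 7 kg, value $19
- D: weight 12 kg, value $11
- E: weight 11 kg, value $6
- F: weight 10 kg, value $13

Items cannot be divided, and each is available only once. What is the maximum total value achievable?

$63

Check high-value combinations within 32 kg:
- A+B+C+F: weight 8+4+7+10=29, value 11+20+19+13=63
- A+B+C+D: weight 8+4+7+12=31, value 11+20+19+11=61
- B+C+E+F: weight 4+7+11+10=32, value 20+19+6+13=58
- A+B+C+E: weight 8+4+7+11=30, value 11+20+19+6=56
Best: $63.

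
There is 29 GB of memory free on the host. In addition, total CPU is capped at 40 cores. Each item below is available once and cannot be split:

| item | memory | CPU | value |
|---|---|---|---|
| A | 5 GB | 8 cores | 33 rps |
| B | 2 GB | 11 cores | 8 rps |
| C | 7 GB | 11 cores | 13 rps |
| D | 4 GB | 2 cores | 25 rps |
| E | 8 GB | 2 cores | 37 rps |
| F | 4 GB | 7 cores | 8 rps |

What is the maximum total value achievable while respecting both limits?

Feasible sets respecting both limits:
- A+B+C+D+E: memory 26, CPU 34, value 116
- A+C+D+E+F: memory 28, CPU 30, value 116
- A+B+D+E+F: memory 23, CPU 30, value 111
Best: 116 rps.

116 rps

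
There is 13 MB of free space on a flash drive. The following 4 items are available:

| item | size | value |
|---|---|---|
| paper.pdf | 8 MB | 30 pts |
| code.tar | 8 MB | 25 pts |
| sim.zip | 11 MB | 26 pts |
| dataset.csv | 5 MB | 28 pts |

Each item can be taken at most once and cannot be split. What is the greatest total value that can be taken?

Check high-value combinations within 13 MB:
- paper.pdf+dataset.csv: size 8+5=13, value 30+28=58
- code.tar+dataset.csv: size 8+5=13, value 25+28=53
- paper.pdf: size 8, value 30
- dataset.csv: size 5, value 28
Best: 58 pts.

58 pts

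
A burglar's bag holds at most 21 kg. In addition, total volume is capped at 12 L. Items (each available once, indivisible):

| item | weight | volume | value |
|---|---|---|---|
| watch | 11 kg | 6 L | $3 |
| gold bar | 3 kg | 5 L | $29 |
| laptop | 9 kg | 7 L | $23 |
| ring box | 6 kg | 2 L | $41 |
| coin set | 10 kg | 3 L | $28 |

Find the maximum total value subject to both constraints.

Feasible sets respecting both limits:
- gold bar+ring box+coin set: weight 19, volume 10, value 98
- gold bar+ring box: weight 9, volume 7, value 70
- ring box+coin set: weight 16, volume 5, value 69
- laptop+ring box: weight 15, volume 9, value 64
Best: $98.

$98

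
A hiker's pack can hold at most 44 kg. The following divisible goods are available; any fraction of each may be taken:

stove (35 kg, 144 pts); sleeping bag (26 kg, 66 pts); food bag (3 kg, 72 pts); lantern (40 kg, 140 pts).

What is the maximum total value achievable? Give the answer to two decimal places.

Take in order of value per unit:
- food bag (72/3 per unit): all 3 → value 72, running total 72.00
- stove (144/35 per unit): all 35 → value 144, running total 216.00
- lantern (140/40 per unit): 6 of 40 → value 6×140/40 = 21.0000, running total 237.00
Total 237.00.

237.00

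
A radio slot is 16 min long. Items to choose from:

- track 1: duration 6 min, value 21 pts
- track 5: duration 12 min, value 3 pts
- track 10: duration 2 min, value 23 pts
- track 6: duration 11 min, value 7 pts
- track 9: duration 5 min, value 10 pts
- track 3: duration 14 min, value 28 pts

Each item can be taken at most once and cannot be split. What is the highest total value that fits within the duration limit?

This is a 0/1 knapsack; check combinations near the capacity.
- track 1+track 10+track 9: duration 6+2+5=13, value 21+23+10=54
- track 10+track 3: duration 2+14=16, value 23+28=51
- track 1+track 10: duration 6+2=8, value 21+23=44
- track 10+track 9: duration 2+5=7, value 23+10=33
- track 1+track 9: duration 6+5=11, value 21+10=31
Best: 54 pts.

54 pts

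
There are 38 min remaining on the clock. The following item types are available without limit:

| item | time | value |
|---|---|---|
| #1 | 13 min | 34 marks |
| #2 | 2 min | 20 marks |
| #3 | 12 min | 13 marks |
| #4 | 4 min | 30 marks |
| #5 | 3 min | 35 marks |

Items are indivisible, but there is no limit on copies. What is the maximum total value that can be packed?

440 marks

Best value-per-unit is #5 at 35/3; filling with it alone gives 12×35 = 420.
Optimal mix: 1×#2 + 12×#5 → time 38, value 440.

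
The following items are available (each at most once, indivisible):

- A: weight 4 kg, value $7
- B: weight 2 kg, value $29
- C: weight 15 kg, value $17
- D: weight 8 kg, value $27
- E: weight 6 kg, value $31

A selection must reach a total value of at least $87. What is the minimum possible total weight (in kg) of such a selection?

Subsets with value ≥ 87, sorted by total weight:
- B+D+E: weight 16, value 87
- A+B+D+E: weight 20, value 94
- B+C+D+E: weight 31, value 104
Minimum weight: 16 kg.

16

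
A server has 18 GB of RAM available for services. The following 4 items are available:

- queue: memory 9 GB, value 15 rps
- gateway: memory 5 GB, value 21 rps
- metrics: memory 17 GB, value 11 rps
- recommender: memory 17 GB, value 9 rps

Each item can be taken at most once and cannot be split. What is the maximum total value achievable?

Check high-value combinations within 18 GB:
- queue+gateway: memory 9+5=14, value 15+21=36
- gateway: memory 5, value 21
- queue: memory 9, value 15
- metrics: memory 17, value 11
- recommender: memory 17, value 9
Best: 36 rps.

36 rps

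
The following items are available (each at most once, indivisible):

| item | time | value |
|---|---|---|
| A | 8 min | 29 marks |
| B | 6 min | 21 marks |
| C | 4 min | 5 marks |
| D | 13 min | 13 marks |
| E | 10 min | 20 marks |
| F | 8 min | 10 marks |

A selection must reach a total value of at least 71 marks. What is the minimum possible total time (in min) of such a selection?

28

Subsets with value ≥ 71, sorted by total time:
- A+B+C+E: time 28, value 75
- A+B+E+F: time 32, value 80
- A+B+D+F: time 35, value 73
- A+B+C+E+F: time 36, value 85
Minimum time: 28 min.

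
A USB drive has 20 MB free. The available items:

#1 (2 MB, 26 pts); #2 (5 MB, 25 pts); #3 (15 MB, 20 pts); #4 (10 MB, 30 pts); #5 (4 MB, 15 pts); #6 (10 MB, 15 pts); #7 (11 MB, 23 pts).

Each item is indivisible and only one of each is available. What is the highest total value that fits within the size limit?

81 pts

Check high-value combinations within 20 MB:
- #1+#2+#4: size 2+5+10=17, value 26+25+30=81
- #1+#2+#7: size 2+5+11=18, value 26+25+23=74
- #1+#4+#5: size 2+10+4=16, value 26+30+15=71
- #2+#4+#5: size 5+10+4=19, value 25+30+15=70
- #1+#2+#5: size 2+5+4=11, value 26+25+15=66
Best: 81 pts.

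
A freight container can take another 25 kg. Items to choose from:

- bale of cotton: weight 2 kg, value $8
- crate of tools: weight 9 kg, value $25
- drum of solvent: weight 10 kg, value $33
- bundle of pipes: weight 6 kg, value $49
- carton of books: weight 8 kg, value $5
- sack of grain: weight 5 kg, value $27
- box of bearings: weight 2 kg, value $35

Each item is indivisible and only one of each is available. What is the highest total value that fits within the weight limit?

Check high-value combinations within 25 kg:
- bale of cotton+drum of solvent+bundle of pipes+sack of grain+box of bearings: weight 2+10+6+5+2=25, value 8+33+49+27+35=152
- drum of solvent+bundle of pipes+sack of grain+box of bearings: weight 10+6+5+2=23, value 33+49+27+35=144
- bale of cotton+crate of tools+bundle of pipes+sack of grain+box of bearings: weight 2+9+6+5+2=24, value 8+25+49+27+35=144
- crate of tools+bundle of pipes+sack of grain+box of bearings: weight 9+6+5+2=22, value 25+49+27+35=136
Best: $152.

$152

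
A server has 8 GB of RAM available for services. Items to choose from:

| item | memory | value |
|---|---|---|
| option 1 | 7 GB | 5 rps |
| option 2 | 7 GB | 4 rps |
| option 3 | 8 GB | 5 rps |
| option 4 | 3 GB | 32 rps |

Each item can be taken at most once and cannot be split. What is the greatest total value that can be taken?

32 rps

This is a 0/1 knapsack; check combinations near the capacity.
- option 4: memory 3, value 32
- option 1: memory 7, value 5
- option 3: memory 8, value 5
Best: 32 rps.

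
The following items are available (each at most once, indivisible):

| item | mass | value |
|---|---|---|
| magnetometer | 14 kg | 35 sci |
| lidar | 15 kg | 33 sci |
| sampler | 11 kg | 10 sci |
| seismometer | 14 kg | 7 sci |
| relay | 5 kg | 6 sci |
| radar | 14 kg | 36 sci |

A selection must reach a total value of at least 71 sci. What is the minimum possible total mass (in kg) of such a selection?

28

Subsets with value ≥ 71, sorted by total mass:
- magnetometer+radar: mass 28, value 71
- magnetometer+relay+radar: mass 33, value 77
- lidar+relay+radar: mass 34, value 75
- magnetometer+lidar+relay: mass 34, value 74
Minimum mass: 28 kg.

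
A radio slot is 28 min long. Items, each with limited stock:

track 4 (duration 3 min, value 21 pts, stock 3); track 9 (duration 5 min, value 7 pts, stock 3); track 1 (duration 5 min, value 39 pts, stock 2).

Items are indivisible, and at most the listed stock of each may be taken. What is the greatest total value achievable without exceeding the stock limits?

Best selections within duration 28 and stock limits:
- 3×track 4 + 1×track 9 + 2×track 1: duration 24, value 148
- 3×track 4 + 2×track 1: duration 19, value 141
- 2×track 4 + 2×track 9 + 2×track 1: duration 26, value 134
Best: 148 pts.

148 pts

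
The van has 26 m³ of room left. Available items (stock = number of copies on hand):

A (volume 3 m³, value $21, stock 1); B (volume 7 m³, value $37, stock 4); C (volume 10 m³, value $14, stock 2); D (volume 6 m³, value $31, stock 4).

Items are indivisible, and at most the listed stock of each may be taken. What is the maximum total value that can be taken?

Top feasible selections:
- 2×B + 2×D: volume 26, value 136
- 1×A + 3×B: volume 24, value 132
Best: $136.

$136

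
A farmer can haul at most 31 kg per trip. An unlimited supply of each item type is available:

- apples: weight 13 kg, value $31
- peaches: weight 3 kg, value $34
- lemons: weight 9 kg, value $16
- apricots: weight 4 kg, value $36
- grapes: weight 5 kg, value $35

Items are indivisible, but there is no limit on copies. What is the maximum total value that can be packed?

Best value-per-unit is peaches at 34/3; filling with it alone gives 10×34 = 340.
Optimal mix: 9×peaches + 1×apricots → weight 31, value 342.

$342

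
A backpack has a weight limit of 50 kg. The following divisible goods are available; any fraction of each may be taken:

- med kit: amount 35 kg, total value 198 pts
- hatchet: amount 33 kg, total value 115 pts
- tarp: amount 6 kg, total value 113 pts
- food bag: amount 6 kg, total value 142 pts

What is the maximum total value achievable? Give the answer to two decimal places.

Take in order of value per unit:
- food bag (142/6 per unit): all 6 → value 142, running total 142.00
- tarp (113/6 per unit): all 6 → value 113, running total 255.00
- med kit (198/35 per unit): all 35 → value 198, running total 453.00
- hatchet (115/33 per unit): 3 of 33 → value 3×115/33 = 10.4545, running total 463.45
Total 463.45.

463.45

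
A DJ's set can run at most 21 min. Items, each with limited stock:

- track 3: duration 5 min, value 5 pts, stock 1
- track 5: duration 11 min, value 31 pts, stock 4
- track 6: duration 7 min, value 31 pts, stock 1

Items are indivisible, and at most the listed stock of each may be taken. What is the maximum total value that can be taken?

62 pts

Top feasible selections:
- 1×track 5 + 1×track 6: duration 18, value 62
- 1×track 3 + 1×track 6: duration 12, value 36
Best: 62 pts.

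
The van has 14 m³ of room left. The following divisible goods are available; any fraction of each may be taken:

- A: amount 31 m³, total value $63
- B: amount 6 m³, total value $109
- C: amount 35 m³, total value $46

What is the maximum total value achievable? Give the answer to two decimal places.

Take in order of value per unit:
- B (109/6 per unit): all 6 → value 109, running total 109.00
- A (63/31 per unit): 8 of 31 → value 8×63/31 = 16.2581, running total 125.26
Total 125.26.

125.26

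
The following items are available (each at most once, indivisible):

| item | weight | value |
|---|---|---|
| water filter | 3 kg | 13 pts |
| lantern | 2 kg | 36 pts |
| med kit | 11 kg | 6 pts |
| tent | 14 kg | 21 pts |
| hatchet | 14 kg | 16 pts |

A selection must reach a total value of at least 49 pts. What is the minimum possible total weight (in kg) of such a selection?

Subsets with value ≥ 49, sorted by total weight:
- water filter+lantern: weight 5, value 49
- lantern+tent: weight 16, value 57
- water filter+lantern+med kit: weight 16, value 55
Minimum weight: 5 kg.

5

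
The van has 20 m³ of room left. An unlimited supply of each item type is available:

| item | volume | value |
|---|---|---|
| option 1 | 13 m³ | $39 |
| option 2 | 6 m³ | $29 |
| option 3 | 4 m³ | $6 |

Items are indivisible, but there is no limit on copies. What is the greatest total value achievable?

Best value-per-unit is option 2 at 29/6, and filling with it alone uses volume 3×6=18. No mix of the others beats 3×29 = 87.

$87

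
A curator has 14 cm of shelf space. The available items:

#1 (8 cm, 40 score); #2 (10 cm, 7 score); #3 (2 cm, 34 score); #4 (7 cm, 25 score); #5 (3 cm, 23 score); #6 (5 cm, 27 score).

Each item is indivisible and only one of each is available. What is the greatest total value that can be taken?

97 score

This is a 0/1 knapsack; check combinations near the capacity.
- #1+#3+#5: length 8+2+3=13, value 40+34+23=97
- #3+#4+#6: length 2+7+5=14, value 34+25+27=86
- #3+#5+#6: length 2+3+5=10, value 34+23+27=84
- #3+#4+#5: length 2+7+3=12, value 34+25+23=82
- #1+#3: length 8+2=10, value 40+34=74
Best: 97 score.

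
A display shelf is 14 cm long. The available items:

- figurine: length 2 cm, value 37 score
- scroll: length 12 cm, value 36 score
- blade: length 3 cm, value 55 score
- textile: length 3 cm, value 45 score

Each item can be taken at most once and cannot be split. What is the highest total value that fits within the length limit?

Check high-value combinations within 14 cm:
- figurine+blade+textile: length 2+3+3=8, value 37+55+45=137
- blade+textile: length 3+3=6, value 55+45=100
- figurine+blade: length 2+3=5, value 37+55=92
- figurine+textile: length 2+3=5, value 37+45=82
- figurine+scroll: length 2+12=14, value 37+36=73
Best: 137 score.

137 score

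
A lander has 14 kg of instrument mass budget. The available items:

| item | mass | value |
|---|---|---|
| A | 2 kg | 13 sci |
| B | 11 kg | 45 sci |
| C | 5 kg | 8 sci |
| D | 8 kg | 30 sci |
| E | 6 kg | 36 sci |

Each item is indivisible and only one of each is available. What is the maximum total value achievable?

Check high-value combinations within 14 kg:
- D+E: mass 8+6=14, value 30+36=66
- A+B: mass 2+11=13, value 13+45=58
- A+C+E: mass 2+5+6=13, value 13+8+36=57
- A+E: mass 2+6=8, value 13+36=49
- B: mass 11, value 45
Best: 66 sci.

66 sci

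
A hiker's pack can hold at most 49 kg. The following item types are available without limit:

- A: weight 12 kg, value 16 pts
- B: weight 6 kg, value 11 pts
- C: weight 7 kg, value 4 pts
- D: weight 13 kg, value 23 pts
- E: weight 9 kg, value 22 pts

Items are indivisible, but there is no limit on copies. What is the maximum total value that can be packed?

111 pts

Best value-per-unit is E at 22/9; filling with it alone gives 5×22 = 110.
Optimal mix: 1×D + 4×E → weight 49, value 111.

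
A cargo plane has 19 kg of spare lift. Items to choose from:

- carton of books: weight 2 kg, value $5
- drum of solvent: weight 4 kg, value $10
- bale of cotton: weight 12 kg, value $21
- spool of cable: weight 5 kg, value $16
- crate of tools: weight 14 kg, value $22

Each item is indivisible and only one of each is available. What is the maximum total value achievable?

This is a 0/1 knapsack; check combinations near the capacity.
- carton of books+bale of cotton+spool of cable: weight 2+12+5=19, value 5+21+16=42
- spool of cable+crate of tools: weight 5+14=19, value 16+22=38
- bale of cotton+spool of cable: weight 12+5=17, value 21+16=37
- carton of books+drum of solvent+bale of cotton: weight 2+4+12=18, value 5+10+21=36
- drum of solvent+crate of tools: weight 4+14=18, value 10+22=32
Best: $42.

$42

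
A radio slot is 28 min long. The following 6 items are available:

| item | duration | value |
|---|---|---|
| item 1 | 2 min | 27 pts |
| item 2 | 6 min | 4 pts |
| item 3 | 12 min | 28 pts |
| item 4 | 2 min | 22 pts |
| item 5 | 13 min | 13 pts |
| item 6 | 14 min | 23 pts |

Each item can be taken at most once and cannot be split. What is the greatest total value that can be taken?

Check high-value combinations within 28 min:
- item 1+item 2+item 3+item 4: duration 2+6+12+2=22, value 27+4+28+22=81
- item 1+item 3+item 6: duration 2+12+14=28, value 27+28+23=78
- item 1+item 3+item 4: duration 2+12+2=16, value 27+28+22=77
- item 1+item 2+item 4+item 6: duration 2+6+2+14=24, value 27+4+22+23=76
Best: 81 pts.

81 pts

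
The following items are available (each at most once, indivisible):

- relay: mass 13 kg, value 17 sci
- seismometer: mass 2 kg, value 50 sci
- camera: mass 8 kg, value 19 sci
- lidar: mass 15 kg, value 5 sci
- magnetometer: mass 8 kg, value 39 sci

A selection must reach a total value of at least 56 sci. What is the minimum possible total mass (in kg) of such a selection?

10

Subsets with value ≥ 56, sorted by total mass:
- seismometer+magnetometer: mass 10, value 89
- seismometer+camera: mass 10, value 69
- relay+seismometer: mass 15, value 67
Minimum mass: 10 kg.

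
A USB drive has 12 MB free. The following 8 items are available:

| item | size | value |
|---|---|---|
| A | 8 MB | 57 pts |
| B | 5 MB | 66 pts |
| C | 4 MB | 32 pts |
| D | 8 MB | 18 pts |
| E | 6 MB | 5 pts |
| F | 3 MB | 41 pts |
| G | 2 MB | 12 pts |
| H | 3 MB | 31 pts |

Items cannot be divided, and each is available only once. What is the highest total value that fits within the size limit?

139 pts

Check high-value combinations within 12 MB:
- B+C+F: size 5+4+3=12, value 66+32+41=139
- B+F+H: size 5+3+3=11, value 66+41+31=138
- B+C+H: size 5+4+3=12, value 66+32+31=129
Best: 139 pts.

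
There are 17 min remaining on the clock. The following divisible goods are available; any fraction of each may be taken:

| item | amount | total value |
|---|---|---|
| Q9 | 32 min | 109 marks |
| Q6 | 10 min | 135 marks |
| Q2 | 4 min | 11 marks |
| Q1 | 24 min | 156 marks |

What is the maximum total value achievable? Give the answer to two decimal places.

180.50

Take in order of value per unit:
- Q6 (135/10 per unit): all 10 → value 135, running total 135.00
- Q1 (156/24 per unit): 7 of 24 → value 7×156/24 = 45.5000, running total 180.50
Total 180.50.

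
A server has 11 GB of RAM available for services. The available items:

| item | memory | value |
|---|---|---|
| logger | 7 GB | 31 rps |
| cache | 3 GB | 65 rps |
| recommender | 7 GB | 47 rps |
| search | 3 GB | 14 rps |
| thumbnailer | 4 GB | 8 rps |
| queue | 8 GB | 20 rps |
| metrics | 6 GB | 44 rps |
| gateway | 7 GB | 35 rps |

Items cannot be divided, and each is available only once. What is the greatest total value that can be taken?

112 rps

This is a 0/1 knapsack; check combinations near the capacity.
- cache+recommender: memory 3+7=10, value 65+47=112
- cache+metrics: memory 3+6=9, value 65+44=109
- cache+gateway: memory 3+7=10, value 65+35=100
- logger+cache: memory 7+3=10, value 31+65=96
- cache+search+thumbnailer: memory 3+3+4=10, value 65+14+8=87
Best: 112 rps.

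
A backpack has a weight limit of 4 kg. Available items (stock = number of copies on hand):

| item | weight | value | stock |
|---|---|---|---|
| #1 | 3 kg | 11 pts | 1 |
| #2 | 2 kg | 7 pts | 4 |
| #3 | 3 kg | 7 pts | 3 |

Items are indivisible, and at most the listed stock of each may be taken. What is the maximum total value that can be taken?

Best selections within weight 4 and stock limits:
- 2×#2: weight 4, value 14
- 1×#1: weight 3, value 11
- 1×#2: weight 2, value 7
Best: 14 pts.

14 pts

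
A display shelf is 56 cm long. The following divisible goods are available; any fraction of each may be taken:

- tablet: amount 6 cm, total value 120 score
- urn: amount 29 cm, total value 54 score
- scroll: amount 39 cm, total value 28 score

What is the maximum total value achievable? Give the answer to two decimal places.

Take in order of value per unit:
- tablet (120/6 per unit): all 6 → value 120, running total 120.00
- urn (54/29 per unit): all 29 → value 54, running total 174.00
- scroll (28/39 per unit): 21 of 39 → value 21×28/39 = 15.0769, running total 189.08
Total 189.08.

189.08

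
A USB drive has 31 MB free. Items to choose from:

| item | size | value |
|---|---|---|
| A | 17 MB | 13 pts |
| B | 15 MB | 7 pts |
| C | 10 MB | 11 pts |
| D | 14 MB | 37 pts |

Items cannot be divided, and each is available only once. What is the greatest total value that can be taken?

50 pts

Check high-value combinations within 31 MB:
- A+D: size 17+14=31, value 13+37=50
- C+D: size 10+14=24, value 11+37=48
- B+D: size 15+14=29, value 7+37=44
Best: 50 pts.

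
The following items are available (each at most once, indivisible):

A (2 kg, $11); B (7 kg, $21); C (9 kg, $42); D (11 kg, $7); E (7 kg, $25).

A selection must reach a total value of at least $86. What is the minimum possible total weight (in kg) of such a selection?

Subsets with value ≥ 86, sorted by total weight:
- B+C+E: weight 23, value 88
- A+B+C+E: weight 25, value 99
- B+C+D+E: weight 34, value 95
Minimum weight: 23 kg.

23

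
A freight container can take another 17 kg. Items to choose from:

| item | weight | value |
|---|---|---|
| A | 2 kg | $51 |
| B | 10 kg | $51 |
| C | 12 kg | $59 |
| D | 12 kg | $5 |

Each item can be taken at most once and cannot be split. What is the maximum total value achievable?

$110

Check high-value combinations within 17 kg:
- A+C: weight 2+12=14, value 51+59=110
- A+B: weight 2+10=12, value 51+51=102
- C: weight 12, value 59
Best: $110.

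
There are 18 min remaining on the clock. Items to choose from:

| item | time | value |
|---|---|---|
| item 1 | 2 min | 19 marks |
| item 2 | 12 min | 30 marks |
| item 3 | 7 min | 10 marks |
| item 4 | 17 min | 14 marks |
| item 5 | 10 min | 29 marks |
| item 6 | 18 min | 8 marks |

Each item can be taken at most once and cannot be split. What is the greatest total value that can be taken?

Check high-value combinations within 18 min:
- item 1+item 2: time 2+12=14, value 19+30=49
- item 1+item 5: time 2+10=12, value 19+29=48
- item 3+item 5: time 7+10=17, value 10+29=39
- item 2: time 12, value 30
Best: 49 marks.

49 marks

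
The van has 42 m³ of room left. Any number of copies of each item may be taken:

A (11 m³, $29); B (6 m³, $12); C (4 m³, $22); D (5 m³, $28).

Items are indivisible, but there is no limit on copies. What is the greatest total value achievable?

$234

Best value-per-unit is D at 28/5; filling with it alone gives 8×28 = 224.
Optimal mix: 3×C + 6×D → volume 42, value 234.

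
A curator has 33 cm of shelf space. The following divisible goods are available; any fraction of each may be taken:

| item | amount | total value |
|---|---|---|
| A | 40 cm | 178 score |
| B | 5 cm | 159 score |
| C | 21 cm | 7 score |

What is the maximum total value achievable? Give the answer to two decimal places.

Take in order of value per unit:
- B (159/5 per unit): all 5 → value 159, running total 159.00
- A (178/40 per unit): 28 of 40 → value 28×178/40 = 124.6000, running total 283.60
Total 283.60.

283.60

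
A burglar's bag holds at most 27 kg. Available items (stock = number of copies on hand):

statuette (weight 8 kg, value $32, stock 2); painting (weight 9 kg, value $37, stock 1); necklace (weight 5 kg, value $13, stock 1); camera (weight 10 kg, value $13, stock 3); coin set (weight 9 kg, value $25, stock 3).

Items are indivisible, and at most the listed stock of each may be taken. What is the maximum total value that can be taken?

$101

Top feasible selections:
- 2×statuette + 1×painting: weight 25, value 101
- 1×statuette + 1×painting + 1×coin set: weight 26, value 94
Best: $101.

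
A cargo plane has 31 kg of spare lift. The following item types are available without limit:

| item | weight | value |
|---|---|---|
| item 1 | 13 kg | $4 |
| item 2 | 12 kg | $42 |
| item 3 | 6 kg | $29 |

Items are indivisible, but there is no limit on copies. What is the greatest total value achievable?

$145

Best value-per-unit is item 3 at 29/6, and filling with it alone uses weight 5×6=30. No mix of the others beats 5×29 = 145.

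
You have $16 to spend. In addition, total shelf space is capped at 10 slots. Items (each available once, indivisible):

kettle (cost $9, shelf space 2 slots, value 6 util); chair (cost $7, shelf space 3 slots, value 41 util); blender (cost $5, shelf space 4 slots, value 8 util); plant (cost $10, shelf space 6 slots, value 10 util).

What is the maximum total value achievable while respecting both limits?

Feasible sets respecting both limits:
- chair+blender: cost 12, shelf space 7, value 49
- kettle+chair: cost 16, shelf space 5, value 47
- chair: cost 7, shelf space 3, value 41
- blender+plant: cost 15, shelf space 10, value 18
Best: 49 util.

49 util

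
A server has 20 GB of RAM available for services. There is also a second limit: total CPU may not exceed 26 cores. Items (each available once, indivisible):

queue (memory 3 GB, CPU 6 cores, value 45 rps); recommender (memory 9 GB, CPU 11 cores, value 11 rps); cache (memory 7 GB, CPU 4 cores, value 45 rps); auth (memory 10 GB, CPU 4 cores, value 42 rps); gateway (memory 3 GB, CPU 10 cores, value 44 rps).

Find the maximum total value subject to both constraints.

134 rps

Feasible sets respecting both limits:
- queue+cache+gateway: memory 13, CPU 20, value 134
- queue+cache+auth: memory 20, CPU 14, value 132
- queue+auth+gateway: memory 16, CPU 20, value 131
Best: 134 rps.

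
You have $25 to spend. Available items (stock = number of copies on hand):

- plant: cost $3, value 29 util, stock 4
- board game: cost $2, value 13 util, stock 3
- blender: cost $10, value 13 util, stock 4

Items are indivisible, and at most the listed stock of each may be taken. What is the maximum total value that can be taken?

Top feasible selections:
- 4×plant + 3×board game: cost 18, value 155
- 4×plant + 2×board game: cost 16, value 142
Best: 155 util.

155 util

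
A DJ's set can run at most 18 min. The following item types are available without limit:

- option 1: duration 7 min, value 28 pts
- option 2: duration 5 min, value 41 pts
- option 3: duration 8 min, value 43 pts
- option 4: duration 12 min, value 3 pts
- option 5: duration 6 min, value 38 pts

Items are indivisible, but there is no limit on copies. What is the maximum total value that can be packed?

125 pts

Best value-per-unit is option 2 at 41/5; filling with it alone gives 3×41 = 123.
Optimal mix: 2×option 2 + 1×option 3 → duration 18, value 125.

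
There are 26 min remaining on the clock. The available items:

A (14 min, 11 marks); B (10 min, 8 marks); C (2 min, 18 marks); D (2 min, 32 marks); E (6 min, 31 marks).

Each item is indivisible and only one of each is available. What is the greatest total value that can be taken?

This is a 0/1 knapsack; check combinations near the capacity.
- A+C+D+E: time 14+2+2+6=24, value 11+18+32+31=92
- B+C+D+E: time 10+2+2+6=20, value 8+18+32+31=89
- C+D+E: time 2+2+6=10, value 18+32+31=81
- A+D+E: time 14+2+6=22, value 11+32+31=74
- B+D+E: time 10+2+6=18, value 8+32+31=71
Best: 92 marks.

92 marks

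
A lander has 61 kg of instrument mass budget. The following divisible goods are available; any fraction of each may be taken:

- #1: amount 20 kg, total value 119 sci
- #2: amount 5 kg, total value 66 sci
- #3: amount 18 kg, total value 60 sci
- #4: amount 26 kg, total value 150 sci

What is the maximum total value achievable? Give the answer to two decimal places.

Take in order of value per unit:
- #2 (66/5 per unit): all 5 → value 66, running total 66.00
- #1 (119/20 per unit): all 20 → value 119, running total 185.00
- #4 (150/26 per unit): all 26 → value 150, running total 335.00
- #3 (60/18 per unit): 10 of 18 → value 10×60/18 = 33.3333, running total 368.33
Total 368.33.

368.33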